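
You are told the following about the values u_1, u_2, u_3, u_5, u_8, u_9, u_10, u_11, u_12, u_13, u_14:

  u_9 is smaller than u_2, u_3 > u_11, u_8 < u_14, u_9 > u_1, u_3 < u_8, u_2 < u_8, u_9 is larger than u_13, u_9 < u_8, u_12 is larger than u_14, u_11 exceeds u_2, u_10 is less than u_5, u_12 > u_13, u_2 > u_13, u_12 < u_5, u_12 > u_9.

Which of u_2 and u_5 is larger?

Chaining the given relations: u_2 < u_11 < u_3 < u_8 < u_14 < u_12 < u_5.
So u_2 < u_5; u_5 is the larger of the two.

u_5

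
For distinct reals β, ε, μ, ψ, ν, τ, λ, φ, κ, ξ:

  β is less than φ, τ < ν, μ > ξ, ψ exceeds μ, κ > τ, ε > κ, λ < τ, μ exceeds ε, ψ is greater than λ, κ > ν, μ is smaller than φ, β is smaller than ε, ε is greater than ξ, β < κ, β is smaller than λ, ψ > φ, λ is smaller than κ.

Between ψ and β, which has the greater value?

The relevant relations are β < λ; λ < τ; τ < ν; ν < κ; κ < ε; ε < μ; μ < φ; φ < ψ.
Together: β < λ < τ < ν < κ < ε < μ < φ < ψ.
So β < ψ; ψ is the larger of the two.

ψ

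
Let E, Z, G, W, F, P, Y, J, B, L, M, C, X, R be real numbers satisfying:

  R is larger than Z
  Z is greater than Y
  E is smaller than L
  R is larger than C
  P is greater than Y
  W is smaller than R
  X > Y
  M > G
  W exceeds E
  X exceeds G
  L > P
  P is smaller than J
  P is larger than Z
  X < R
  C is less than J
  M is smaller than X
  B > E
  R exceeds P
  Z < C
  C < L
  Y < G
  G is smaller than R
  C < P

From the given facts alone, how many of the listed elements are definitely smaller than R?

9

The elements the relations force below R are Y, E, Z, G, C, P, W, M, X — no chain reaches any other.
That is 9.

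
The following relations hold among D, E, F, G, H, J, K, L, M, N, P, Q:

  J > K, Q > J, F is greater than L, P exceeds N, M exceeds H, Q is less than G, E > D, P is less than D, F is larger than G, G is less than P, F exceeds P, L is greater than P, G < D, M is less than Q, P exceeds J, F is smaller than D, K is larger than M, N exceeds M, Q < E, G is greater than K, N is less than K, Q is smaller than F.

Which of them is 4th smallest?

K

Piecing the relations together gives one ordering: H < M < N < K < J < Q < G < P < L < F < D < E.
The 4th smallest is K.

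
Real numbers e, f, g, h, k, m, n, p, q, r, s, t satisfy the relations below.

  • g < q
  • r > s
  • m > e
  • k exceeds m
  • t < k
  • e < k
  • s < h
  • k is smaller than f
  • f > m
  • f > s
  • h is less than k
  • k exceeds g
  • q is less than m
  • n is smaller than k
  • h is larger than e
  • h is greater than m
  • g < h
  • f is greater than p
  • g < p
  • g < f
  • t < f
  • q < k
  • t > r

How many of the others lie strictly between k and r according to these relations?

Chaining upward from r reaches: t, f.
Chaining downward from k reaches: g, n, s, q, e, m, t, h.
Strictly between r and k are those in both lists: t — 1 element.

1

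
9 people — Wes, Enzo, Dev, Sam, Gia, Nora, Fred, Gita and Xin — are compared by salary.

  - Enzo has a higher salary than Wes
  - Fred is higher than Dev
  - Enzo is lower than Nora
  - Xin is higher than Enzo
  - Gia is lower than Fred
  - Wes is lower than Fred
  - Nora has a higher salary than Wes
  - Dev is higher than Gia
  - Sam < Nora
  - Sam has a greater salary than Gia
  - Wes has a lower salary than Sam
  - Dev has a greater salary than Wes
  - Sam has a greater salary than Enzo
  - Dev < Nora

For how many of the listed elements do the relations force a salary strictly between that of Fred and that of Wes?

Chaining upward from Wes reaches: Enzo, Sam, Dev, Nora, Xin.
Chaining downward from Fred reaches: Gia, Dev.
Strictly between Wes and Fred are those in both lists: Dev — 1 element.

1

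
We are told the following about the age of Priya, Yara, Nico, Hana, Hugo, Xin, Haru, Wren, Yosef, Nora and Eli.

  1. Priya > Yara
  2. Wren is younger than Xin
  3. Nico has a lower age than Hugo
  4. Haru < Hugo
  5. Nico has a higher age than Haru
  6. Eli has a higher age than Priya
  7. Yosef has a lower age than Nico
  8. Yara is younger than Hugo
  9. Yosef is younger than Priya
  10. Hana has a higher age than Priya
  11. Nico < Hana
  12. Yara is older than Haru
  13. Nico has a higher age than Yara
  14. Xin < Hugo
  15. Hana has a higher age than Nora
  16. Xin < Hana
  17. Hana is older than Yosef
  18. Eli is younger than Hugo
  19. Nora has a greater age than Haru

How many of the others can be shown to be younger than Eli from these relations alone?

4

The elements the relations force below Eli are Haru, Yosef, Yara, Priya — no chain reaches any other.
That is 4.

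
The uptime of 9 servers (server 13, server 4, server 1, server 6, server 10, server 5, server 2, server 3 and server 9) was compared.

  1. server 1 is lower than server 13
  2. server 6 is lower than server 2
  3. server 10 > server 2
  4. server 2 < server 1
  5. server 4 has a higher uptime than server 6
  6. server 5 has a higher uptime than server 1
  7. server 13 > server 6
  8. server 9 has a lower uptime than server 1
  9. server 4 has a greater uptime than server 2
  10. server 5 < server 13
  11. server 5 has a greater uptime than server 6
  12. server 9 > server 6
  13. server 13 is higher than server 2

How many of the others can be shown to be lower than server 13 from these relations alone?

5

The elements the relations force below server 13 are server 6, server 2, server 9, server 1, server 5 — no chain reaches any other.
That is 5.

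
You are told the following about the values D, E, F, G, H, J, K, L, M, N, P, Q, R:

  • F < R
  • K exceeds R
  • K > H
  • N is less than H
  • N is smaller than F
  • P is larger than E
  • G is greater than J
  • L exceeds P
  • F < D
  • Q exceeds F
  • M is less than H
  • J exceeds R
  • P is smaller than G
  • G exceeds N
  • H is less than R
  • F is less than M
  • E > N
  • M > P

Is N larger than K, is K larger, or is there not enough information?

Link the given pairs in sequence: N < E; E < P; P < M; M < H; H < R; R < K.
Chaining these gives N < E < P < M < H < R < K.
So K is larger.

K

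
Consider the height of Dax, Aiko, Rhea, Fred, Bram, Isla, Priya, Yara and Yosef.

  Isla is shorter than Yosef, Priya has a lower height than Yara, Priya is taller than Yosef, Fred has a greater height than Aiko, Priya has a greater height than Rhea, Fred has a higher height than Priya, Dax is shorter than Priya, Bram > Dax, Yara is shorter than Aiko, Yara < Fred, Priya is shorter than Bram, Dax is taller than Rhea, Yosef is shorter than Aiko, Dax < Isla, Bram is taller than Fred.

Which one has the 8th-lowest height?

Piecing the relations together gives one ordering: Rhea < Dax < Isla < Yosef < Priya < Yara < Aiko < Fred < Bram.
The 8th smallest is Fred.

Fred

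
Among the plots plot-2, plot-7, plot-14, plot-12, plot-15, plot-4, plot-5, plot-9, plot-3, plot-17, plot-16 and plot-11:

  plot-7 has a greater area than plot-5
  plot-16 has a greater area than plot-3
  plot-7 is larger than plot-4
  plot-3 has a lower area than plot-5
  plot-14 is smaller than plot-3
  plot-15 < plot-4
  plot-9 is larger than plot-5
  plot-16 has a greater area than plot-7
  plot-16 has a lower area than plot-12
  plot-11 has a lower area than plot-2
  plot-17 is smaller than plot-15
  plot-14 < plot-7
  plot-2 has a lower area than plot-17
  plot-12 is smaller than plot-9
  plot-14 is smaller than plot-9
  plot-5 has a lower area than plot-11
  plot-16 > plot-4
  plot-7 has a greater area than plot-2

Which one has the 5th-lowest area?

plot-2

Chaining the given pairs: plot-14 < plot-3 < plot-5 < plot-11 < plot-2 < plot-17 < plot-15 < plot-4 < plot-7 < plot-16 < plot-12 < plot-9.
Counting 5 from the smallest end gives plot-2.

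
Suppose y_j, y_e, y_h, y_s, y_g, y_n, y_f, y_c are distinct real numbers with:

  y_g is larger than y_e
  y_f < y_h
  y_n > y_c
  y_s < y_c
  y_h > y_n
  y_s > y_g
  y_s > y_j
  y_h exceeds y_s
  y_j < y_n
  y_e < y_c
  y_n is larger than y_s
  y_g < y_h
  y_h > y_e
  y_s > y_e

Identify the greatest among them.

y_f is not greatest since y_f < y_h; y_j is not greatest since y_j < y_s; y_e is not greatest since y_e < y_s; y_g is not greatest since y_g < y_s; y_s is not greatest since y_s < y_n; y_c is not greatest since y_c < y_n; y_n is not greatest since y_n < y_h.
Only y_h has nothing above it, so y_h is the greatest.

y_h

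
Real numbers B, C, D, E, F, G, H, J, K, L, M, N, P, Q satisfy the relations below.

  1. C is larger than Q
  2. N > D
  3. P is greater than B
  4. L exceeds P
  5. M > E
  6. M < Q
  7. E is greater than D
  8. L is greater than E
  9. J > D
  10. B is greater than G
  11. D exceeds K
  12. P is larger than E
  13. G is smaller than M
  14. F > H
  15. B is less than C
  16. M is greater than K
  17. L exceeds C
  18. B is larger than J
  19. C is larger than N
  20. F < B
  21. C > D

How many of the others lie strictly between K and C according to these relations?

Chaining upward from K reaches: D, E, J, M, N, B, Q, P, L.
Chaining downward from C reaches: D, G, E, J, M, N, H, F, B, Q.
Strictly between K and C are those in both lists: D, E, J, M, N, B, Q — 7 elements.

7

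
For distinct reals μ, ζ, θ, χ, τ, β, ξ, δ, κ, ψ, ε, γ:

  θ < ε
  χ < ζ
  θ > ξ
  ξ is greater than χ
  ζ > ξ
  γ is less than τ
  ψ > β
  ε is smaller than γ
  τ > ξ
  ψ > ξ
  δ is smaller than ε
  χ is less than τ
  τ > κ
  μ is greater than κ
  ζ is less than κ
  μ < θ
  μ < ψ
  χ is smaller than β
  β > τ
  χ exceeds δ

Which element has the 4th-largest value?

Chaining the given pairs: δ < χ < ξ < ζ < κ < μ < θ < ε < γ < τ < β < ψ.
The 4th largest is γ.

γ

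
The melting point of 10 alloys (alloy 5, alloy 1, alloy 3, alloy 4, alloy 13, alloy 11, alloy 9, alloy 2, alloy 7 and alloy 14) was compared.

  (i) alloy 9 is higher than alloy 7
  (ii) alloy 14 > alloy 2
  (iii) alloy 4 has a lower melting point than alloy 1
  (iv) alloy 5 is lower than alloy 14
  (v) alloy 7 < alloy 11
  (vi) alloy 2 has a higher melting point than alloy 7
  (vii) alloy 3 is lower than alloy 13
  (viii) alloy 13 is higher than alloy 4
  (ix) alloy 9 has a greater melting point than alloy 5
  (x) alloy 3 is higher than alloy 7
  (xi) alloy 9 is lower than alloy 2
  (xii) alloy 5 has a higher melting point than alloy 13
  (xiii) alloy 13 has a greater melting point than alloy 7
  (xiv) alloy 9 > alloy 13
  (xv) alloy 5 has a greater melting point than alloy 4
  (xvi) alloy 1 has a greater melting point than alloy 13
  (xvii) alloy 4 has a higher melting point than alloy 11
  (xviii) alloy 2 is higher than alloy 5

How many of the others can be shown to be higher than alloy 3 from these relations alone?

From alloy 3 the given relations immediately reach alloy 13.
From those, alloy 5, alloy 1, alloy 9 — 4 in total.
From those, alloy 2, alloy 14 — 6 in total.
Nothing else is reachable above alloy 3; 6 in all.

6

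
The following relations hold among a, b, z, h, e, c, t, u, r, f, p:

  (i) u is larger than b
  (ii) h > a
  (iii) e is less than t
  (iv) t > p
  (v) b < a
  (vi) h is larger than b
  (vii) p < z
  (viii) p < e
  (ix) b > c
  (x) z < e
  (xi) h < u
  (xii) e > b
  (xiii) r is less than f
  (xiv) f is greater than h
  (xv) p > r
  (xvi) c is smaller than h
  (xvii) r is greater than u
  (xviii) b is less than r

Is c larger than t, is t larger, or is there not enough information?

c < b and b < a give c < a.
Then a < h extends the chain to h.
Then h < u extends the chain to u.
With u < r: c < b < a < h < u < r.
Then r < p extends the chain to p.
Then p < z extends the chain to z.
With z < e: c < b < a < h < u < r < p < z < e.
With e < t: c < b < a < h < u < r < p < z < e < t.
So t is larger.

t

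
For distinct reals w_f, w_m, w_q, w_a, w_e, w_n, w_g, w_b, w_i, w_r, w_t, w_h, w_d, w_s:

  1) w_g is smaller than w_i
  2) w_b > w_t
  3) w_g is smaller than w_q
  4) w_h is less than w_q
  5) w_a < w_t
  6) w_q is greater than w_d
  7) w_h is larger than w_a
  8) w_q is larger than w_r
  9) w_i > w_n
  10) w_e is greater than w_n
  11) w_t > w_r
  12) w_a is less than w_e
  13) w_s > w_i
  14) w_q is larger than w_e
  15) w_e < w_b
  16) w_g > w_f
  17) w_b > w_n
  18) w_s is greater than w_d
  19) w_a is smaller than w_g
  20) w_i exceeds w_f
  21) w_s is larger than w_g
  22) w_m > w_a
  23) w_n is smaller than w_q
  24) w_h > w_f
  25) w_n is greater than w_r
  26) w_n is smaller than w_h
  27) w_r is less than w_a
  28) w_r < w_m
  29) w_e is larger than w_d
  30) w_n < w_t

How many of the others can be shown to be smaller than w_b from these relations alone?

The elements the relations force below w_b are w_r, w_a, w_n, w_d, w_e, w_t — no chain reaches any other.
That is 6.

6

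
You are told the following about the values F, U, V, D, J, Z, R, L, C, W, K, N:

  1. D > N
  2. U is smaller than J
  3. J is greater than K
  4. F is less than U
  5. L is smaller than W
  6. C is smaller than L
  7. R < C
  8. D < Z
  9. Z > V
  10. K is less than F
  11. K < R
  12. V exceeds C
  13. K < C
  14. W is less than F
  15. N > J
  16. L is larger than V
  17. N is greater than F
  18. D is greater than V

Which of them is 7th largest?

Piecing the relations together gives one ordering: K < R < C < V < L < W < F < U < J < N < D < Z.
Counting 7 from the largest end gives W.

W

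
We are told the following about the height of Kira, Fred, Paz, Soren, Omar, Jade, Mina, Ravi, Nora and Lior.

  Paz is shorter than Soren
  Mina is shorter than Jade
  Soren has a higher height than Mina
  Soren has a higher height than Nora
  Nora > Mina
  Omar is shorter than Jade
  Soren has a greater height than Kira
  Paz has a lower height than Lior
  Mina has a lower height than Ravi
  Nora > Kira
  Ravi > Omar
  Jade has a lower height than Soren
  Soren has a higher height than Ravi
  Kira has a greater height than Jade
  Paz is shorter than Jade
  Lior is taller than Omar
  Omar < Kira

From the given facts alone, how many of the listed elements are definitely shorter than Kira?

4

Directly below Kira: Omar, Jade.
One step further: Mina, Paz (4 so far).
Nothing else is reachable below Kira; 4 in all.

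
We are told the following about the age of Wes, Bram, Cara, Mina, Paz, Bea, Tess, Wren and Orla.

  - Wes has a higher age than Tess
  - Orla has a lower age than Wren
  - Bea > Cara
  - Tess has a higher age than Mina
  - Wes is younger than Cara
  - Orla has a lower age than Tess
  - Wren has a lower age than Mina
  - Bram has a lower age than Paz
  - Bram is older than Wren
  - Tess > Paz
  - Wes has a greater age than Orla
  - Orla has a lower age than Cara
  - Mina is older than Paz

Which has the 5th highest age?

Mina

Piecing the relations together gives one ordering: Orla < Wren < Bram < Paz < Mina < Tess < Wes < Cara < Bea.
The 5th largest is Mina.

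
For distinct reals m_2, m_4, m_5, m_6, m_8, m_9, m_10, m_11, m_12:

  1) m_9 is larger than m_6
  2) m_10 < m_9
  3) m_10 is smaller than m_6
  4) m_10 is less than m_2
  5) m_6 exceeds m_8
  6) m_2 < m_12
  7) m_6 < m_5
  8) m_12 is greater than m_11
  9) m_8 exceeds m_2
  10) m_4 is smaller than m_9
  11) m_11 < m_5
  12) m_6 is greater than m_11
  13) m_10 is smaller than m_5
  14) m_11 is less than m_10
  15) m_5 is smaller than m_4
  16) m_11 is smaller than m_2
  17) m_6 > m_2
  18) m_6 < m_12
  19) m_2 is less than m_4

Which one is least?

m_11

m_10 is not least since m_11 < m_10; m_2 is not least since m_11 < m_2; m_8 is not least since m_2 < m_8; m_6 is not least since m_8 < m_6; m_12 is not least since m_11 < m_12; m_5 is not least since m_6 < m_5; m_4 is not least since m_2 < m_4; m_9 is not least since m_6 < m_9.
Only m_11 has nothing below it, so m_11 is the least.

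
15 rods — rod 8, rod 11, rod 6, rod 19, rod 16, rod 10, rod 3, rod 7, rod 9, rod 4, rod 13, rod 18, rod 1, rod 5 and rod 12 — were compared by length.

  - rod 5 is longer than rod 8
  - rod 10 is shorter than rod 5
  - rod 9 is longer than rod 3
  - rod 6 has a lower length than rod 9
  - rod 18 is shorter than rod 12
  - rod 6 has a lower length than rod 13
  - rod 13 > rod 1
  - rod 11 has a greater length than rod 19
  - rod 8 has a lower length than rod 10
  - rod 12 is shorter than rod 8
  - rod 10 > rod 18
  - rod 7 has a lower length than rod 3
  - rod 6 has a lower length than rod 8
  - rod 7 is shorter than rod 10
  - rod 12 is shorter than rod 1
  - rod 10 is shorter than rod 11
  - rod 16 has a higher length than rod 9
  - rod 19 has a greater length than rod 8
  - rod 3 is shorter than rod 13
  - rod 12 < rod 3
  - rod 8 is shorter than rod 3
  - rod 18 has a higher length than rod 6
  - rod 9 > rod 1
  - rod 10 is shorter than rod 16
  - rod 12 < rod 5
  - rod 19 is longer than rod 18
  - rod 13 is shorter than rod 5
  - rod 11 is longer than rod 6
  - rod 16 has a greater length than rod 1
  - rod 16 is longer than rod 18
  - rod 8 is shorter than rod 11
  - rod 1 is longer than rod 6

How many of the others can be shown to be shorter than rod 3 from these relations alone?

From rod 3 the given relations immediately reach rod 12, rod 8, rod 7.
From those, rod 6, rod 18 — 5 in total.
Nothing else is reachable below rod 3; 5 in all.

5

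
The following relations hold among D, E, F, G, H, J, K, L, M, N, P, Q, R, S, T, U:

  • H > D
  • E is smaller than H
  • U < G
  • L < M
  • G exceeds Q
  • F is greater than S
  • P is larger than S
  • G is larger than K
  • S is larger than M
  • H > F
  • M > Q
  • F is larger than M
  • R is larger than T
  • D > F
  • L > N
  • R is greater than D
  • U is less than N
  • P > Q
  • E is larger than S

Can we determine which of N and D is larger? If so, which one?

D

Chaining the given relations: N < L < M < S < F < D.
So D is larger.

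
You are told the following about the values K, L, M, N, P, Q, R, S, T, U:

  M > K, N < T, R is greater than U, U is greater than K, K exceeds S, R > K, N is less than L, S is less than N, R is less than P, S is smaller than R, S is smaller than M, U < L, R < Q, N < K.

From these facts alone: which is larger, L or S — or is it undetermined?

Following the relations from S: S < N < K < U < L.
So L is larger.

L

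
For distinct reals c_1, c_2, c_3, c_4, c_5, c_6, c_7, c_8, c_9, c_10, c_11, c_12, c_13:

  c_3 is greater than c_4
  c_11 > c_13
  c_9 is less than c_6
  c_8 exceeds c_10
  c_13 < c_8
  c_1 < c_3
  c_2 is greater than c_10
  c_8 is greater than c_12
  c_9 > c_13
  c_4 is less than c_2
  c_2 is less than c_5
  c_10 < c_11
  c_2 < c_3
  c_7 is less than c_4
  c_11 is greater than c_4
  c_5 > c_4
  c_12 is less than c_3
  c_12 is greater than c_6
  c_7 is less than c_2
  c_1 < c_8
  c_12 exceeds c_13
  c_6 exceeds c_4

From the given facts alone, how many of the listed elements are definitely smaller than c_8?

The elements the relations force below c_8 are c_7, c_13, c_4, c_10, c_9, c_6, c_12, c_1 — no chain reaches any other.
That is 8.

8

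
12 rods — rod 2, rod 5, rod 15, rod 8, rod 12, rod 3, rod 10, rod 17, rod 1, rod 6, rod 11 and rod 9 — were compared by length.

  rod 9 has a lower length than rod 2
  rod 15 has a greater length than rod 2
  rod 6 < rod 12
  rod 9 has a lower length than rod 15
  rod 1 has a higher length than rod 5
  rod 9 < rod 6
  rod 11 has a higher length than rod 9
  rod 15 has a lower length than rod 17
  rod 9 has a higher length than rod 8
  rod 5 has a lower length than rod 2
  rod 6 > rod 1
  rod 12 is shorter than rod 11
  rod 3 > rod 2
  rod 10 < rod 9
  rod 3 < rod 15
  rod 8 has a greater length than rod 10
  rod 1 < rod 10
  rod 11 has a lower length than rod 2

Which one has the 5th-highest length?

rod 11

Chaining the given pairs: rod 5 < rod 1 < rod 10 < rod 8 < rod 9 < rod 6 < rod 12 < rod 11 < rod 2 < rod 3 < rod 15 < rod 17.
Counting 5 from the largest end gives rod 11.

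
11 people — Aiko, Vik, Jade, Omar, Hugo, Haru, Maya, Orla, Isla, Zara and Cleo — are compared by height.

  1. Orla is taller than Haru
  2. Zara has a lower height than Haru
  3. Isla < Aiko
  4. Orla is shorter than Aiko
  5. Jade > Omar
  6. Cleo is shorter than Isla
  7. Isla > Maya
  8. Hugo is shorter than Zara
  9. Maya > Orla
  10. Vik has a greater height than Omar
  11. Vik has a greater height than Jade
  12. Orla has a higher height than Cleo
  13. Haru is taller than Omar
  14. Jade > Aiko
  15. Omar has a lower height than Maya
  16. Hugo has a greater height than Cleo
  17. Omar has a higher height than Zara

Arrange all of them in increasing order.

Cleo < Hugo < Zara < Omar < Haru < Orla < Maya < Isla < Aiko < Jade < Vik

Nothing is placed below Cleo, so it is least; from there Cleo < Hugo; Hugo < Zara; Zara < Omar; Omar < Haru; Haru < Orla; Orla < Maya; Maya < Isla; Isla < Aiko; Aiko < Jade; Jade < Vik, each given directly.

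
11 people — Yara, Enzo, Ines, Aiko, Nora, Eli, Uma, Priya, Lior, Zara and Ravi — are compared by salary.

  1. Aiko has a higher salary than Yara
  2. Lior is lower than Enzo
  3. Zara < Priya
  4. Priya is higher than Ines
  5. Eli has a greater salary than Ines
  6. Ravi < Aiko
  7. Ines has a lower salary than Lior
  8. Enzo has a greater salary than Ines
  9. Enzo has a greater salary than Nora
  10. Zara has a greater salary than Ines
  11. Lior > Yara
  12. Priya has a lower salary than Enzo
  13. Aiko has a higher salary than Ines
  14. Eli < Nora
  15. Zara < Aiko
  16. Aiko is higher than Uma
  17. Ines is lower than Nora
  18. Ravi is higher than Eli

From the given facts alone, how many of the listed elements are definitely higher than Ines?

8

Directly above Ines: Zara, Eli, Lior, Nora, Priya, Aiko, Enzo.
One step further: Ravi (8 so far).
Nothing else is reachable above Ines; 8 in all.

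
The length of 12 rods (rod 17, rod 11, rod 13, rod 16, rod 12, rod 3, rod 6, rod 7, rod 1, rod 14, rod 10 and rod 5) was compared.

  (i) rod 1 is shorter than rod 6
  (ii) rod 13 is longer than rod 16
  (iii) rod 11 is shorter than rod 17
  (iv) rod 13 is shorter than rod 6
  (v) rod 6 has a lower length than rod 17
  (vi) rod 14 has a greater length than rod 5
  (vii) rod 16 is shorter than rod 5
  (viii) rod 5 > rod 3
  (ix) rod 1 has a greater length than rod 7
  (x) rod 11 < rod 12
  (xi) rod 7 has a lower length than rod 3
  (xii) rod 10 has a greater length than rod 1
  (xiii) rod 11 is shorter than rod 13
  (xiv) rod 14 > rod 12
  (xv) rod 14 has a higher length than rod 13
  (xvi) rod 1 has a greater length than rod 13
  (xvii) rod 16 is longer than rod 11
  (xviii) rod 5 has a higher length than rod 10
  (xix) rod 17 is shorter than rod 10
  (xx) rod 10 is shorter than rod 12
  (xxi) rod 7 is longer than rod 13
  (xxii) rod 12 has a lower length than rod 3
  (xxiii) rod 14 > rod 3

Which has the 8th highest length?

rod 1

Piecing the relations together gives one ordering: rod 11 < rod 16 < rod 13 < rod 7 < rod 1 < rod 6 < rod 17 < rod 10 < rod 12 < rod 3 < rod 5 < rod 14.
The 8th largest is rod 1.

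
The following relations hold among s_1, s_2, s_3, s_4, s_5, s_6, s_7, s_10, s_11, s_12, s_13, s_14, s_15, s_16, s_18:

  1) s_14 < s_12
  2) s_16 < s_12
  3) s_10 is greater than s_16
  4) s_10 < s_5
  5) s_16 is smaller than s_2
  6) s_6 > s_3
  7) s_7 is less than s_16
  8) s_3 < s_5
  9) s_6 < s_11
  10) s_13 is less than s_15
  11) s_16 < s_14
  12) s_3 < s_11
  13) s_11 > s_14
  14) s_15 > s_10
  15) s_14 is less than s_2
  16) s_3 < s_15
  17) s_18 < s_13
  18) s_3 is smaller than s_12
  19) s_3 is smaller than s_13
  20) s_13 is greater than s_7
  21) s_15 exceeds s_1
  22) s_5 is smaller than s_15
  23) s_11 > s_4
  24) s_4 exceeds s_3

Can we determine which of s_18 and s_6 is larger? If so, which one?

undetermined

Following every chain through s_18: above s_18 we get s_13, s_15.
s_6 is not reached, and no chain runs the other way from s_6 to s_18.
So the given relations leave the order of s_18 and s_6 undetermined.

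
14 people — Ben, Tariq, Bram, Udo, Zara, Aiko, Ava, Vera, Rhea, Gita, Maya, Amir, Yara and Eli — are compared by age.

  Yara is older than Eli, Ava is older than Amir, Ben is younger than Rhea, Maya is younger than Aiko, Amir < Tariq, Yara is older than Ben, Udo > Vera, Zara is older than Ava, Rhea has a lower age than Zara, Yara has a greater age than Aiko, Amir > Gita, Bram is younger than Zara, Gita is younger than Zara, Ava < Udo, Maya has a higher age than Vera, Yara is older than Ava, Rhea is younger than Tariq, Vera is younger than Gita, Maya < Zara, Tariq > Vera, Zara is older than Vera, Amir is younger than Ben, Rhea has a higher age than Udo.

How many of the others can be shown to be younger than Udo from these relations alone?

4

Directly below Udo: Vera, Ava.
One step further: Amir (3 so far).
One step further: Gita (4 so far).
Nothing else is reachable below Udo; 4 in all.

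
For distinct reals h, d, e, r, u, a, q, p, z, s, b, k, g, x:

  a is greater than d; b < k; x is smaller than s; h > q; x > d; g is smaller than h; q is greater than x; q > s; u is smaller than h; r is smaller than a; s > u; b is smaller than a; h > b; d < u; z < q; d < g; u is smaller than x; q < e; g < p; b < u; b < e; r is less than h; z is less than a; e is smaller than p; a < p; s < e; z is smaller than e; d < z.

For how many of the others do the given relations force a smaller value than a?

Directly below a: d, b, z, r.
Nothing else is reachable below a; 4 in all.

4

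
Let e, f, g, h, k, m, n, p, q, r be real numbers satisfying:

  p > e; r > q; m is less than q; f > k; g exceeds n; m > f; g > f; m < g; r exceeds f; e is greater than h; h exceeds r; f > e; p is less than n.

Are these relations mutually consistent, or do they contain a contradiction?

We have e < f stated directly, yet also f < m < q < r < h < e by chaining the others — so f < e. Contradiction.

inconsistent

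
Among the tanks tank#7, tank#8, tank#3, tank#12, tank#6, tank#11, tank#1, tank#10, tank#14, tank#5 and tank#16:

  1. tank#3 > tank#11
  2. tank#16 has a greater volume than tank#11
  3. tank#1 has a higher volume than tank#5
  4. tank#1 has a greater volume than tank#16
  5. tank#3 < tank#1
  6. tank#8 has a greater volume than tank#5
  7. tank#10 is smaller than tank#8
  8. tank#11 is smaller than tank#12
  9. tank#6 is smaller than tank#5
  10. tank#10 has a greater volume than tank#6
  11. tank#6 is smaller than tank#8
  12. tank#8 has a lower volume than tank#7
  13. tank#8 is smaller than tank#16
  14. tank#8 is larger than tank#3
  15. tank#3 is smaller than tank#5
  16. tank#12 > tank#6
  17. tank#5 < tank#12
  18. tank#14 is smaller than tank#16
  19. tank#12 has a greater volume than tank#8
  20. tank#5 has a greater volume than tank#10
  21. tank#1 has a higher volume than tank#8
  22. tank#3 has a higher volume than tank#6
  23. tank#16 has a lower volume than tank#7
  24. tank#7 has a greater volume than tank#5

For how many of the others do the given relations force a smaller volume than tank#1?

Directly below tank#1: tank#3, tank#5, tank#8, tank#16.
One step further: tank#6, tank#11, tank#10, tank#14 (8 so far).
No other element is forced below tank#1 by the given relations, so the count is 8.

8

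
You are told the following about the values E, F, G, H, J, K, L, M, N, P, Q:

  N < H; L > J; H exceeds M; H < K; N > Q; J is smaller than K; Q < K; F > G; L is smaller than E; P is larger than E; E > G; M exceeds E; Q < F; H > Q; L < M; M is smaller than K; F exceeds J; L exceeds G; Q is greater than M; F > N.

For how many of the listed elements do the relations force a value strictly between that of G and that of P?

Chaining upward from G reaches: L, E, M, Q, N, H, K, F.
Chaining downward from P reaches: J, L, E.
Strictly between G and P are those in both lists: L, E — 2 elements.

2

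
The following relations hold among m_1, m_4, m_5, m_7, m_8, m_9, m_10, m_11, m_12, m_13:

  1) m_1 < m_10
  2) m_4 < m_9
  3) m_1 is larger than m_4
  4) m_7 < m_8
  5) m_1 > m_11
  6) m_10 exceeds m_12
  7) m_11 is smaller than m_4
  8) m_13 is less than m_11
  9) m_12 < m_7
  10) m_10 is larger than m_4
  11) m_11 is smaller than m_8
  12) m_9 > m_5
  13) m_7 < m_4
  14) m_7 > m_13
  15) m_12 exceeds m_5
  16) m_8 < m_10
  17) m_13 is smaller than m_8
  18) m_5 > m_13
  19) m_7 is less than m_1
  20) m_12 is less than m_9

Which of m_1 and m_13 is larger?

m_1

The relevant relations are m_13 < m_5; m_5 < m_12; m_12 < m_7; m_7 < m_4; m_4 < m_1.
Chaining these gives m_13 < m_5 < m_12 < m_7 < m_4 < m_1.
So m_13 < m_1; m_1 is the larger of the two.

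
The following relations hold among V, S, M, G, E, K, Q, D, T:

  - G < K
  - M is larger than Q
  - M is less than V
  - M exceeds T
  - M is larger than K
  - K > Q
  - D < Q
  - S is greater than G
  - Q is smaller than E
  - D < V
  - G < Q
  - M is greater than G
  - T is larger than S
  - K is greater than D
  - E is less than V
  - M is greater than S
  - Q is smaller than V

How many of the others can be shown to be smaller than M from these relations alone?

6

The elements the relations force below M are D, G, Q, S, K, T — no chain reaches any other.
That is 6.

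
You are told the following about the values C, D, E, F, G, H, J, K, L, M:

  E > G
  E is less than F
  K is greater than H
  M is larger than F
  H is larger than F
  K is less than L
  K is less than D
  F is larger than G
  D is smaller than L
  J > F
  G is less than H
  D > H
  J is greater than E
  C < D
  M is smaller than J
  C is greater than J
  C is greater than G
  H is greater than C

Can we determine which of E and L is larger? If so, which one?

L

E < F and F < M give E < M.
With M < J: E < F < M < J.
With J < C: E < F < M < J < C.
With C < H: E < F < M < J < C < H.
With H < K: E < F < M < J < C < H < K.
With K < D: E < F < M < J < C < H < K < D.
Then D < L extends the chain to L.
So L is larger.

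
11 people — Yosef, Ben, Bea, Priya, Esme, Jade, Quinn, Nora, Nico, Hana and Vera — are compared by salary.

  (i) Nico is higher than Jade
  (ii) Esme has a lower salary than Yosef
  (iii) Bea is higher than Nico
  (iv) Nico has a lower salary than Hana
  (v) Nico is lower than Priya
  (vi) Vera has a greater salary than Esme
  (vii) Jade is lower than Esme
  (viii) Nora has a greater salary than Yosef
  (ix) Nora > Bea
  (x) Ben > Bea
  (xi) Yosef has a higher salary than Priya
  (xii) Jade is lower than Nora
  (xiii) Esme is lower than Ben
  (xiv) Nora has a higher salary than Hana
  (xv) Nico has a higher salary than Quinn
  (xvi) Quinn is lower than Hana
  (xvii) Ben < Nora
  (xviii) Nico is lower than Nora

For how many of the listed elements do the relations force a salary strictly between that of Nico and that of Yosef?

The relations place Nico below Yosef. An element lies strictly between them when it is forced above Nico and also forced below Yosef.
Above Nico: {Bea, Hana, Ben, Priya, Nora}. Below Yosef: {Jade, Quinn, Esme, Priya}.
Intersection: {Priya} — 1.

1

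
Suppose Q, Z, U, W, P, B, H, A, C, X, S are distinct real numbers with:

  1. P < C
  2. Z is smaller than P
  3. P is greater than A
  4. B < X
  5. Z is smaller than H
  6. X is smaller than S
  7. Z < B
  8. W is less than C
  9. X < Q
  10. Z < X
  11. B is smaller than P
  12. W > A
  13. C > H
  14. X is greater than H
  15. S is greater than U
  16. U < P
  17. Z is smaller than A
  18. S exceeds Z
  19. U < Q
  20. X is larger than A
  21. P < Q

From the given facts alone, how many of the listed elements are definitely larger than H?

4

Directly above H: X, C.
One step further: Q, S (4 so far).
Nothing else is reachable above H; 4 in all.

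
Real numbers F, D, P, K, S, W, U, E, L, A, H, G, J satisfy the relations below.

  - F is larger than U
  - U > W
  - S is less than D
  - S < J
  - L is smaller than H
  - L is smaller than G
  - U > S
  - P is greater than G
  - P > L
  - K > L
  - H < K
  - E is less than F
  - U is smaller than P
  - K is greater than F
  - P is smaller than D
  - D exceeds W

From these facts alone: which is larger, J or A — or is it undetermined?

undetermined

Following every chain through A: nothing is chained to A.
J is not reached, and no chain runs the other way from J to A.
So the given relations leave the order of A and J undetermined.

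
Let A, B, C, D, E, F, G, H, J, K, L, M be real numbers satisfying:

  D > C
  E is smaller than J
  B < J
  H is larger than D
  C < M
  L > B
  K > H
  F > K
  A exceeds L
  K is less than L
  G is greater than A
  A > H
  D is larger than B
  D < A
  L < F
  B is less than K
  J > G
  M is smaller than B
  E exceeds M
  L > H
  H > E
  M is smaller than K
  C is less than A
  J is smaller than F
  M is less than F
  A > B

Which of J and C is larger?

J

C < M and M < B give C < B.
With B < D: C < M < B < D.
With D < H: C < M < B < D < H.
Then H < K extends the chain to K.
Then K < L extends the chain to L.
Then L < A extends the chain to A.
Then A < G extends the chain to G.
With G < J: C < M < B < D < H < K < L < A < G < J.
So C < J; J is the larger of the two.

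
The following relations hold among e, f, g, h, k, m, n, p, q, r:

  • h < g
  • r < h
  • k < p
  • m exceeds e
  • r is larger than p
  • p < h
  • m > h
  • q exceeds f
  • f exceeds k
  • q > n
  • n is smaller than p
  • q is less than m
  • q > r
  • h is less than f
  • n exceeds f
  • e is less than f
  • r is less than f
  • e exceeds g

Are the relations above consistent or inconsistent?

inconsistent

We have n < p stated directly, yet also p < r < h < g < e < f < n by chaining the others — so p < n. Contradiction.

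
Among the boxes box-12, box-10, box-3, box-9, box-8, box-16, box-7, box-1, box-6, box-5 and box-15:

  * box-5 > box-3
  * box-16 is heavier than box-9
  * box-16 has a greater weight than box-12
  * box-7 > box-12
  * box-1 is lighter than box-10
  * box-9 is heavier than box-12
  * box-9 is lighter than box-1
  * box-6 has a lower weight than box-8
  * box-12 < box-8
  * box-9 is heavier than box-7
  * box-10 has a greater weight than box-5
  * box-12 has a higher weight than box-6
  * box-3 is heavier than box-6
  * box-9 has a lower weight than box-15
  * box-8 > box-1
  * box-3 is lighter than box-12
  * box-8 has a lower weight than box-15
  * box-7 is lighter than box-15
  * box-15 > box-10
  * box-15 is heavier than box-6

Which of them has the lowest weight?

box-3 is not least since box-6 < box-3; box-5 is not least since box-3 < box-5; box-12 is not least since box-3 < box-12; box-7 is not least since box-12 < box-7; box-9 is not least since box-7 < box-9; box-1 is not least since box-9 < box-1; box-8 is not least since box-12 < box-8; box-16 is not least since box-12 < box-16; box-10 is not least since box-5 < box-10; box-15 is not least since box-9 < box-15.
Only box-6 has nothing below it, so box-6 is the lowest weight.

box-6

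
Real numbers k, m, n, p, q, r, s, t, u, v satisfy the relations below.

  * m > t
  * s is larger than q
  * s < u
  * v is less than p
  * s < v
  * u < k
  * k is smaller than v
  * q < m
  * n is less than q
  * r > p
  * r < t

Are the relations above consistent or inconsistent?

The single ordering n < q < s < u < k < v < p < r < t < m satisfies every listed relation, so no contradiction arises.

consistent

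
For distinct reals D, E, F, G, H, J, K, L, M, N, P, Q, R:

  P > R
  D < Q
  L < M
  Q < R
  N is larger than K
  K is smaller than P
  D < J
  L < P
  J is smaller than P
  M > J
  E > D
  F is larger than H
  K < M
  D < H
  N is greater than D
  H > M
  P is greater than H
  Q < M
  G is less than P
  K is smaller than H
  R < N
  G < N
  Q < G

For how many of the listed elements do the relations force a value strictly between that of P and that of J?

Chaining upward from J reaches: M, H, F.
Chaining downward from P reaches: D, Q, K, G, L, R, M, H.
Strictly between J and P are those in both lists: M, H — 2 elements.

2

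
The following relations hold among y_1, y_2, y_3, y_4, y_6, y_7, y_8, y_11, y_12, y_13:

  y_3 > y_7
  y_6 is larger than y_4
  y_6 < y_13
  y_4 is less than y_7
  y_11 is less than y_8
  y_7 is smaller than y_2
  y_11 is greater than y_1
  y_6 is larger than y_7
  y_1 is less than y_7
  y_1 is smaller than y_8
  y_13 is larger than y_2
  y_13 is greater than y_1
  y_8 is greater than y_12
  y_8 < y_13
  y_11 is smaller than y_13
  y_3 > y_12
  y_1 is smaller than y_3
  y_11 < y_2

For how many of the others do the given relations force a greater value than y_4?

From y_4 the given relations immediately reach y_7, y_6.
From those, y_3, y_2, y_13 — 5 in total.
No other element is forced above y_4 by the given relations, so the count is 5.

5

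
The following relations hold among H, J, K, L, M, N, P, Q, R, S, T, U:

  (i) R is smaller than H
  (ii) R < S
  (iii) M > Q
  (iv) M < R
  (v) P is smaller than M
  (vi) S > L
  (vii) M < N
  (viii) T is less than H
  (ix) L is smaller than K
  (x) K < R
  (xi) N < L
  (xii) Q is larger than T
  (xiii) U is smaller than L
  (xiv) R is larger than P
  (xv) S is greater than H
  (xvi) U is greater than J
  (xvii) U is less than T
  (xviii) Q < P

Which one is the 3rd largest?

Chaining the given pairs: J < U < T < Q < P < M < N < L < K < R < H < S.
The 3rd largest is R.

R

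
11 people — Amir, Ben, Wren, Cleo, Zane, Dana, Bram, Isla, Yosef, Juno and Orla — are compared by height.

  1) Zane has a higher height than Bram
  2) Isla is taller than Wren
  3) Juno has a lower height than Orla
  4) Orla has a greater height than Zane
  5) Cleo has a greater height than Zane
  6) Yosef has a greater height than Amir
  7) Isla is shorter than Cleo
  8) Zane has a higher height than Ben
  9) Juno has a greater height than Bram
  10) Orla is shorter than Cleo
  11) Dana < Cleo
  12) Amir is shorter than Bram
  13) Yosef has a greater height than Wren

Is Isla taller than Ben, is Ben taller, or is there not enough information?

undetermined

Following every chain through Ben: above Ben we get Zane, Orla, Cleo.
Isla is not reached, and no chain runs the other way from Isla to Ben.
So the given relations leave the order of Ben and Isla undetermined.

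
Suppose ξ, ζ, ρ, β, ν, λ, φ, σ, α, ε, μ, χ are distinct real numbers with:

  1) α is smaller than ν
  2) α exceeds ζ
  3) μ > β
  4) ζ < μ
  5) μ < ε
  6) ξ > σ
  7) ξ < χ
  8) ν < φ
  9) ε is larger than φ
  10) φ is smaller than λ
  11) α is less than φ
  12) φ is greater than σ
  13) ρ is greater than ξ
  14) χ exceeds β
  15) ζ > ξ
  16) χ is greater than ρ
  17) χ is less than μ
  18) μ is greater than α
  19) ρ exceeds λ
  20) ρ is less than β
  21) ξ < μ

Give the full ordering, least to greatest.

The consecutive links are each given: σ < ξ; ξ < ζ; ζ < α; α < ν; ν < φ; φ < λ; λ < ρ; ρ < β; β < χ; χ < μ; μ < ε.

σ < ξ < ζ < α < ν < φ < λ < ρ < β < χ < μ < ε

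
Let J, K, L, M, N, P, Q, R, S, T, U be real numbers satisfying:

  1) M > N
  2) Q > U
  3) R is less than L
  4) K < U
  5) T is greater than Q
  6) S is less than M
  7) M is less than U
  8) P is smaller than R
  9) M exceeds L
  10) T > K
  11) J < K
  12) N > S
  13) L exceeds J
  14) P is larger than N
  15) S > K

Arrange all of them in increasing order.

Nothing is placed below J, so it is least; from there J < K; K < S; S < N; N < P; P < R; R < L; L < M; M < U; U < Q; Q < T, each given directly.

J < K < S < N < P < R < L < M < U < Q < T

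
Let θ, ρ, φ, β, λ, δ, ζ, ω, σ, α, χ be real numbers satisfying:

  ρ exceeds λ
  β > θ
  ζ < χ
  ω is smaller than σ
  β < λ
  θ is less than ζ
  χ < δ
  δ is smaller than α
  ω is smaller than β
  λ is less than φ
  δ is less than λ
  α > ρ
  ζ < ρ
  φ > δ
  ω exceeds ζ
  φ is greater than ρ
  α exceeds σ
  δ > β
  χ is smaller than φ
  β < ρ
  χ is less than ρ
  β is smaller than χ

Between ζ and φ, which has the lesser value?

ζ < ω and ω < β give ζ < β.
With β < χ: ζ < ω < β < χ.
With χ < δ: ζ < ω < β < χ < δ.
Then δ < λ extends the chain to λ.
With λ < ρ: ζ < ω < β < χ < δ < λ < ρ.
With ρ < φ: ζ < ω < β < χ < δ < λ < ρ < φ.
So ζ < φ; ζ is the smaller of the two.

ζ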